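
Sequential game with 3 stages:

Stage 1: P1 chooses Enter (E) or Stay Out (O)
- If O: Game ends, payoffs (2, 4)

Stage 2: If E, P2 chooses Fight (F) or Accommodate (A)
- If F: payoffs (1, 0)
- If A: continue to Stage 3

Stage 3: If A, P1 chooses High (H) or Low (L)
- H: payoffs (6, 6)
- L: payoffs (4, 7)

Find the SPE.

SPE: (E, A, H); Outcome (6, 6)

Work:
Stage 3: P1 chooses H (6 vs 4)
Stage 2: P2: F->0, A->6 (anticipating H). Choose A
Stage 1: P1: O->2, E->6 (anticipating A, H). Choose E
SPE path: E -> A -> H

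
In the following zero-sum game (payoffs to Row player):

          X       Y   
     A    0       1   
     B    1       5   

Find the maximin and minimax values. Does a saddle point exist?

Maximin = 1, Minimax = 1, Saddle: True

Work:
Row minimums: [0, 1] → maximin = 1
Column maximums: [1, 5] → minimax = 1
Saddle point exists! Game value = 1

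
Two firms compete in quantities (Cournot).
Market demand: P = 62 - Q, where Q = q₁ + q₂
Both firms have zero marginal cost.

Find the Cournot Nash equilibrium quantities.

q₁* = q₂* = 20.67; P* = 20.67

Work:
Profit: π_i = P·q_i = (a - q_i - q_j)·q_i
FOC: ∂π_i/∂q_i = a - 2q_i - q_j = 0
Reaction function: q_i = (62 - q_j)/2
Symmetry: q* = 62/3 = 20.67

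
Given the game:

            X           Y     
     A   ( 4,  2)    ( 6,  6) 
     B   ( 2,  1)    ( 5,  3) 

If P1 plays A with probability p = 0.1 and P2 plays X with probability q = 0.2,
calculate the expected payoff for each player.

E[P1] = 4.52, E[P2] = 2.86

Work:
E[P1] = p·q·π₁(A,X) + p·(1-q)·π₁(A,Y) + (1-p)·q·π₁(B,X) + (1-p)·(1-q)·π₁(B,Y)
= 0.1·0.2·4 + 0.1·0.8·6 + 0.9·0.2·2 + 0.9·0.8·5
= 4.52

E[P2] = 2.86 (similar calculation)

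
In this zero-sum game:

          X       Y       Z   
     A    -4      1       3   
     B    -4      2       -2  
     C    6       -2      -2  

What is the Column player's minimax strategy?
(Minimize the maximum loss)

Column should play Y, value = 2

Work:
Column player minimizes Row's maximum payoff:
Column X: max payoff to Row = 6
Column Y: max payoff to Row = 2
Column Z: max payoff to Row = 3
Minimum is 2, achieved by column Y.
Minimax strategy: Y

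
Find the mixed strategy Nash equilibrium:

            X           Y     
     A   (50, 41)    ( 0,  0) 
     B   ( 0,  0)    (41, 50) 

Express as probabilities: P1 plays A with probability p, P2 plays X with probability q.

p = 0.5495, q = 0.4505

Work:
Find probabilities that make opponent indifferent:
P2 chooses q to make P1 indifferent between A and B
P1 chooses p to make P2 indifferent between X and Y
Mixed NE: P1 plays (A: 0.5495, B: 0.4505), P2 plays (X: 0.4505, Y: 0.5495)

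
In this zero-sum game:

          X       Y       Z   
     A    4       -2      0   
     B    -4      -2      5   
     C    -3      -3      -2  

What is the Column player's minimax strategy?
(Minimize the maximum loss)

Column should play Y, value = -2

Work:
Column player minimizes Row's maximum payoff:
Column X: max payoff to Row = 4
Column Y: max payoff to Row = -2
Column Z: max payoff to Row = 5
Minimum is -2, achieved by column Y.
Minimax strategy: Y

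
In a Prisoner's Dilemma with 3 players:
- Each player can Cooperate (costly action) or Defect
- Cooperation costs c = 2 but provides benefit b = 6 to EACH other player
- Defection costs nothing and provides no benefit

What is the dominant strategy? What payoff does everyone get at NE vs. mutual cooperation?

Dominant: Defect; NE payoff = 0; Coop payoff = 10

Work:
Defect dominates (saves cost c = 2, benefit to others is external)
NE: All defect → everyone gets 0
If all cooperate: each receives (2)×6 - 2 = 10
Social dilemma: 10 > 0 but NE gives 0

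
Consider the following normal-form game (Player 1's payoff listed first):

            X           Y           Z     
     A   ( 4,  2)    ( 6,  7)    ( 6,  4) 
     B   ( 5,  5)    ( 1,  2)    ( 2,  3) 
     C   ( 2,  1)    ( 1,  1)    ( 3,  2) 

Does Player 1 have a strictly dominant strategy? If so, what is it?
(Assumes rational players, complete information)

No strictly dominant strategy exists for Player 1

Work:
A strategy strictly dominates another if it gives a strictly higher payoff against every opponent action. Compare each pair of P1's strategies column-by-column:
  A vs B: [4 vs 5, 6 vs 1, 6 vs 2] → A does not strictly dominate B (column X: 4 ≤ 5)
  A vs C: [4 vs 2, 6 vs 1, 6 vs 3] → A strictly dominates C
  B vs A: [5 vs 4, 1 vs 6, 2 vs 6] → B does not strictly dominate A (column Y: 1 ≤ 6)
  B vs C: [5 vs 2, 1 vs 1, 2 vs 3] → B does not strictly dominate C (column Y: 1 ≤ 1)
  C vs A: [2 vs 4, 1 vs 6, 3 vs 6] → C does not strictly dominate A (column X: 2 ≤ 4)
  C vs B: [2 vs 5, 1 vs 1, 3 vs 2] → C does not strictly dominate B (column X: 2 ≤ 5)
No single strategy strictly dominates all others → no strictly dominant strategy.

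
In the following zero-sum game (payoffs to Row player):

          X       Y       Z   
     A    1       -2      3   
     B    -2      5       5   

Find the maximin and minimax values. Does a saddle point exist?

Maximin = -2, Minimax = 1, Saddle: False

Work:
Row minimums: [-2, -2] → maximin = -2
Column maximums: [1, 5, 5] → minimax = 1
No saddle point (maximin ≠ minimax). Mixed strategy needed.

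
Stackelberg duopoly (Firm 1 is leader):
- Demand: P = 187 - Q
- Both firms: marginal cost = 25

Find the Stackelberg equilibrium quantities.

q₁* (leader) = 81.0, q₂* (follower) = 40.5

Work:
Follower's reaction: q₂ = (a - c - q₁)/2
Leader substitutes: π₁ = q₁·(a - q₁ - (a-c-q₁)/2 - c)
FOC: q₁* = (187 - 25)/2 = 81.00
Then: q₂* = (187 - 25 - 81.0)/2 = 40.50
Leader has first-mover advantage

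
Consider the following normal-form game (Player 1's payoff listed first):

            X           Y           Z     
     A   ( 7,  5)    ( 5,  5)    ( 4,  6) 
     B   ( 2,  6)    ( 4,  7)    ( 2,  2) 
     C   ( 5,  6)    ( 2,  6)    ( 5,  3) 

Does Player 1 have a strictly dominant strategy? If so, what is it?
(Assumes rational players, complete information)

No strictly dominant strategy exists for Player 1

Work:
A strategy strictly dominates another if it gives a strictly higher payoff against every opponent action. Compare each pair of P1's strategies column-by-column:
  A vs B: [7 vs 2, 5 vs 4, 4 vs 2] → A strictly dominates B
  A vs C: [7 vs 5, 5 vs 2, 4 vs 5] → A does not strictly dominate C (column Z: 4 ≤ 5)
  B vs A: [2 vs 7, 4 vs 5, 2 vs 4] → B does not strictly dominate A (column X: 2 ≤ 7)
  B vs C: [2 vs 5, 4 vs 2, 2 vs 5] → B does not strictly dominate C (column X: 2 ≤ 5)
  C vs A: [5 vs 7, 2 vs 5, 5 vs 4] → C does not strictly dominate A (column X: 5 ≤ 7)
  C vs B: [5 vs 2, 2 vs 4, 5 vs 2] → C does not strictly dominate B (column Y: 2 ≤ 4)
No single strategy strictly dominates all others → no strictly dominant strategy.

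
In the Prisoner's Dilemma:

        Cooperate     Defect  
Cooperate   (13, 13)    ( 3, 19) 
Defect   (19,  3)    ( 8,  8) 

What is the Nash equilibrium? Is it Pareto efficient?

(Defect, Defect) is NE; not Pareto efficient

Work:
Defect dominates Cooperate for both players:
If P2 cooperates: Defect (19) > Cooperate (13)
If P2 defects: Defect (8) > Cooperate (3)
NE: (Defect, Defect) with payoff (8, 8)
But (Cooperate, Cooperate) = (13, 13) Pareto dominates (8, 8)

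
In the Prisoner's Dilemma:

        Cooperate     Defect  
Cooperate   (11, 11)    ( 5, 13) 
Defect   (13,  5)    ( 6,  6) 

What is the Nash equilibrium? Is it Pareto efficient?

(Defect, Defect) is NE; not Pareto efficient

Work:
Defect dominates Cooperate for both players:
If P2 cooperates: Defect (13) > Cooperate (11)
If P2 defects: Defect (6) > Cooperate (5)
NE: (Defect, Defect) with payoff (6, 6)
But (Cooperate, Cooperate) = (11, 11) Pareto dominates (6, 6)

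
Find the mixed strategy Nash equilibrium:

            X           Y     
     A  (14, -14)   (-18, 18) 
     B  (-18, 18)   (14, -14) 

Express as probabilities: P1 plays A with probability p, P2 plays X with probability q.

p = 0.5, q = 0.5

Work:
Find probabilities that make opponent indifferent:
P2 chooses q to make P1 indifferent between A and B
P1 chooses p to make P2 indifferent between X and Y
Mixed NE: P1 plays (A: 0.5, B: 0.5), P2 plays (X: 0.5, Y: 0.5)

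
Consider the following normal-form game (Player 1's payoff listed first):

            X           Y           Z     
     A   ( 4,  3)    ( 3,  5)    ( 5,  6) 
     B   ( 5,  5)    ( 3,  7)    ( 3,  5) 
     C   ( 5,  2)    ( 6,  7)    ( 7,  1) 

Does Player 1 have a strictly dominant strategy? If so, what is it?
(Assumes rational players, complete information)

No strictly dominant strategy exists for Player 1

Work:
A strategy strictly dominates another if it gives a strictly higher payoff against every opponent action. Compare each pair of P1's strategies column-by-column:
  A vs B: [4 vs 5, 3 vs 3, 5 vs 3] → A does not strictly dominate B (column X: 4 ≤ 5)
  A vs C: [4 vs 5, 3 vs 6, 5 vs 7] → A does not strictly dominate C (column X: 4 ≤ 5)
  B vs A: [5 vs 4, 3 vs 3, 3 vs 5] → B does not strictly dominate A (column Y: 3 ≤ 3)
  B vs C: [5 vs 5, 3 vs 6, 3 vs 7] → B does not strictly dominate C (column X: 5 ≤ 5)
  C vs A: [5 vs 4, 6 vs 3, 7 vs 5] → C strictly dominates A
  C vs B: [5 vs 5, 6 vs 3, 7 vs 3] → C does not strictly dominate B (column X: 5 ≤ 5)
No single strategy strictly dominates all others → no strictly dominant strategy.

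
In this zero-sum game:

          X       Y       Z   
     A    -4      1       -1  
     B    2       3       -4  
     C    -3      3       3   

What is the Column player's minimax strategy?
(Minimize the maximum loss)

Column should play X, value = 2

Work:
Column player minimizes Row's maximum payoff:
Column X: max payoff to Row = 2
Column Y: max payoff to Row = 3
Column Z: max payoff to Row = 3
Minimum is 2, achieved by column X.
Minimax strategy: X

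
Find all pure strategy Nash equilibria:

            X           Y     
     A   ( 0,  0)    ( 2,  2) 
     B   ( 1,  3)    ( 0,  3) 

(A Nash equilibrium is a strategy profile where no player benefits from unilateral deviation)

Nash equilibrium: (A, Y), (B, X)

Work:
Best responses:
  P1 vs X: payoffs [0, 1] → best response B (payoff 1)
  P1 vs Y: payoffs [2, 0] → best response A (payoff 2)
  P2 vs A: payoffs [0, 2] → best response Y (payoff 2)
  P2 vs B: payoffs [3, 3] → best response X/Y (payoff 3)
Mutual best responses: (A,Y), (B,X) → Nash equilibria.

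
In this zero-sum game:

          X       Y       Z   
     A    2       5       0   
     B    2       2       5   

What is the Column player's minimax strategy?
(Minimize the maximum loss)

Column should play X, value = 2

Work:
Column player minimizes Row's maximum payoff:
Column X: max payoff to Row = 2
Column Y: max payoff to Row = 5
Column Z: max payoff to Row = 5
Minimum is 2, achieved by column X.
Minimax strategy: X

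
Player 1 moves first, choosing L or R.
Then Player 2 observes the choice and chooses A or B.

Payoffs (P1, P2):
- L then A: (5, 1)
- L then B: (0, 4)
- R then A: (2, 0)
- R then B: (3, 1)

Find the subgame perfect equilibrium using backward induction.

P1 plays R, P2 plays B after L and B after R; Payoff (3, 1)

Work:
Backward induction:
After L: P2 chooses B → P1 gets 0
After R: P2 chooses B → P1 gets 3
P1 chooses R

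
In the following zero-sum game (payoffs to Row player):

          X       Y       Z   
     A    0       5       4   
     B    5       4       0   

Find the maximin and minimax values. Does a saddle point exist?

Maximin = 0, Minimax = 4, Saddle: False

Work:
Row minimums: [0, 0] → maximin = 0
Column maximums: [5, 5, 4] → minimax = 4
No saddle point (maximin ≠ minimax). Mixed strategy needed.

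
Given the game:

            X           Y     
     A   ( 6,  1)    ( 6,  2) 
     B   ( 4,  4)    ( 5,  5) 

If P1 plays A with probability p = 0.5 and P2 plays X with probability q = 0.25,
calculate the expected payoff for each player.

E[P1] = 5.375, E[P2] = 3.25

Work:
E[P1] = p·q·π₁(A,X) + p·(1-q)·π₁(A,Y) + (1-p)·q·π₁(B,X) + (1-p)·(1-q)·π₁(B,Y)
= 0.5·0.25·6 + 0.5·0.75·6 + 0.5·0.25·4 + 0.5·0.75·5
= 5.375

E[P2] = 3.25 (similar calculation)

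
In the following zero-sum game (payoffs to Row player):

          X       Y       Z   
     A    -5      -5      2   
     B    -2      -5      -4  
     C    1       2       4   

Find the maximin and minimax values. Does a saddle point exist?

Maximin = 1, Minimax = 1, Saddle: True

Work:
Row minimums: [-5, -5, 1] → maximin = 1
Column maximums: [1, 2, 4] → minimax = 1
Saddle point exists! Game value = 1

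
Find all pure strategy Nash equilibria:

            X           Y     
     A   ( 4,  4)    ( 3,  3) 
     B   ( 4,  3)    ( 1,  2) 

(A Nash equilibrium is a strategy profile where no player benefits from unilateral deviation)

Nash equilibrium: (A, X), (B, X)

Work:
Best responses:
  P1 vs X: payoffs [4, 4] → best response A/B (payoff 4)
  P1 vs Y: payoffs [3, 1] → best response A (payoff 3)
  P2 vs A: payoffs [4, 3] → best response X (payoff 4)
  P2 vs B: payoffs [3, 2] → best response X (payoff 3)
Mutual best responses: (A,X), (B,X) → Nash equilibria.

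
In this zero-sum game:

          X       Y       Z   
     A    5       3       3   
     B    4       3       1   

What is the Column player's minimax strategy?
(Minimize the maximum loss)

Column should play Y or Z (all achieve the minimum), value = 3

Work:
Column player minimizes Row's maximum payoff:
Column X: max payoff to Row = 5
Column Y: max payoff to Row = 3
Column Z: max payoff to Row = 3
Minimum is 3, achieved by columns Y, Z (tied).
Each of Y or Z is a minimax strategy.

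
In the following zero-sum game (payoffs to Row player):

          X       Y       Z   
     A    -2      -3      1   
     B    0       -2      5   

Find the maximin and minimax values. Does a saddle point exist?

Maximin = -2, Minimax = -2, Saddle: True

Work:
Row minimums: [-3, -2] → maximin = -2
Column maximums: [0, -2, 5] → minimax = -2
Saddle point exists! Game value = -2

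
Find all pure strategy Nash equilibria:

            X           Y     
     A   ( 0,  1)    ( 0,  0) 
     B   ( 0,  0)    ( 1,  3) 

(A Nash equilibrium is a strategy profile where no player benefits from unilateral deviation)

Nash equilibrium: (A, X), (B, Y)

Work:
Best responses:
  P1 vs X: payoffs [0, 0] → best response A/B (payoff 0)
  P1 vs Y: payoffs [0, 1] → best response B (payoff 1)
  P2 vs A: payoffs [1, 0] → best response X (payoff 1)
  P2 vs B: payoffs [0, 3] → best response Y (payoff 3)
Mutual best responses: (A,X), (B,Y) → Nash equilibria.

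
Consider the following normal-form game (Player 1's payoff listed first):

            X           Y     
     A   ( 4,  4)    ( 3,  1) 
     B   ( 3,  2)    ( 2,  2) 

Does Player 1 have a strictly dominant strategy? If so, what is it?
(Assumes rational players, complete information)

Yes, Player 1's strictly dominant strategy is A

Work:
A strategy strictly dominates another if it gives a strictly higher payoff against every opponent action. Compare each pair of P1's strategies column-by-column:
  A vs B: [4 vs 3, 3 vs 2] → A strictly dominates B
  B vs A: [3 vs 4, 2 vs 3] → B does not strictly dominate A (column X: 3 ≤ 4)
A strictly dominates every other strategy → strictly dominant.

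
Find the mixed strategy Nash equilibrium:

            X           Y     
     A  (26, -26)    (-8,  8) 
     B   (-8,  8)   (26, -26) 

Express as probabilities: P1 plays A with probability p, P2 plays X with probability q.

p = 0.5, q = 0.5

Work:
Find probabilities that make opponent indifferent:
P2 chooses q to make P1 indifferent between A and B
P1 chooses p to make P2 indifferent between X and Y
Mixed NE: P1 plays (A: 0.5, B: 0.5), P2 plays (X: 0.5, Y: 0.5)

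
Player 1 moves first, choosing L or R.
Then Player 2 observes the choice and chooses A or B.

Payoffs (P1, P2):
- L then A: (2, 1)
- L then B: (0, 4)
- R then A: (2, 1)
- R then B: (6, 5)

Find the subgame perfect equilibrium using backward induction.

P1 plays R, P2 plays B after L and B after R; Payoff (6, 5)

Work:
Backward induction:
After L: P2 chooses B → P1 gets 0
After R: P2 chooses B → P1 gets 6
P1 chooses R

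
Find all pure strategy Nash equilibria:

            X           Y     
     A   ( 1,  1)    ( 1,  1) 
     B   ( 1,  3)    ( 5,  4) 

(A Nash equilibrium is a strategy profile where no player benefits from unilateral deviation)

Nash equilibrium: (A, X), (B, Y)

Work:
Best responses:
  P1 vs X: payoffs [1, 1] → best response A/B (payoff 1)
  P1 vs Y: payoffs [1, 5] → best response B (payoff 5)
  P2 vs A: payoffs [1, 1] → best response X/Y (payoff 1)
  P2 vs B: payoffs [3, 4] → best response Y (payoff 4)
Mutual best responses: (A,X), (B,Y) → Nash equilibria.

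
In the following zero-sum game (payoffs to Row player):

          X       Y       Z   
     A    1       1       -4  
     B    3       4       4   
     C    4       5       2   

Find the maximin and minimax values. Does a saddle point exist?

Maximin = 3, Minimax = 4, Saddle: False

Work:
Row minimums: [-4, 3, 2] → maximin = 3
Column maximums: [4, 5, 4] → minimax = 4
No saddle point (maximin ≠ minimax). Mixed strategy needed.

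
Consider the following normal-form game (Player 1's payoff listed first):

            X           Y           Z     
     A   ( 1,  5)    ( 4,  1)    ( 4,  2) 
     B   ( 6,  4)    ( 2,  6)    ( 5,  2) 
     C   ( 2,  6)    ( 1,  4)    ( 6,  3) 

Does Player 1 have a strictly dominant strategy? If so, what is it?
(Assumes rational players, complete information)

No strictly dominant strategy exists for Player 1

Work:
A strategy strictly dominates another if it gives a strictly higher payoff against every opponent action. Compare each pair of P1's strategies column-by-column:
  A vs B: [1 vs 6, 4 vs 2, 4 vs 5] → A does not strictly dominate B (column X: 1 ≤ 6)
  A vs C: [1 vs 2, 4 vs 1, 4 vs 6] → A does not strictly dominate C (column X: 1 ≤ 2)
  B vs A: [6 vs 1, 2 vs 4, 5 vs 4] → B does not strictly dominate A (column Y: 2 ≤ 4)
  B vs C: [6 vs 2, 2 vs 1, 5 vs 6] → B does not strictly dominate C (column Z: 5 ≤ 6)
  C vs A: [2 vs 1, 1 vs 4, 6 vs 4] → C does not strictly dominate A (column Y: 1 ≤ 4)
  C vs B: [2 vs 6, 1 vs 2, 6 vs 5] → C does not strictly dominate B (column X: 2 ≤ 6)
No single strategy strictly dominates all others → no strictly dominant strategy.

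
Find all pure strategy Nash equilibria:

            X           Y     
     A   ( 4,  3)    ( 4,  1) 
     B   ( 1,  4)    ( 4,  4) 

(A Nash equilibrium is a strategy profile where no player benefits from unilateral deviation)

Nash equilibrium: (A, X), (B, Y)

Work:
Best responses:
  P1 vs X: payoffs [4, 1] → best response A (payoff 4)
  P1 vs Y: payoffs [4, 4] → best response A/B (payoff 4)
  P2 vs A: payoffs [3, 1] → best response X (payoff 3)
  P2 vs B: payoffs [4, 4] → best response X/Y (payoff 4)
Mutual best responses: (A,X), (B,Y) → Nash equilibria.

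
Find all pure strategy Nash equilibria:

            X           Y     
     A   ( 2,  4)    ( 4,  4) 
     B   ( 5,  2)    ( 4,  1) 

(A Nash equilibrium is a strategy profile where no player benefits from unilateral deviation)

Nash equilibrium: (A, Y), (B, X)

Work:
Best responses:
  P1 vs X: payoffs [2, 5] → best response B (payoff 5)
  P1 vs Y: payoffs [4, 4] → best response A/B (payoff 4)
  P2 vs A: payoffs [4, 4] → best response X/Y (payoff 4)
  P2 vs B: payoffs [2, 1] → best response X (payoff 2)
Mutual best responses: (A,Y), (B,X) → Nash equilibria.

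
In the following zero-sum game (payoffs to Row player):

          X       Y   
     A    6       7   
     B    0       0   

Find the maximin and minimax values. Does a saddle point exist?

Maximin = 6, Minimax = 6, Saddle: True

Work:
Row minimums: [6, 0] → maximin = 6
Column maximums: [6, 7] → minimax = 6
Saddle point exists! Game value = 6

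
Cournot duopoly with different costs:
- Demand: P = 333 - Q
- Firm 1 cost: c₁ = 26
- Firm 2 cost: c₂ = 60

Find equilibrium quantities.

q₁* = 113.67, q₂* = 79.67

Work:
Reaction: q₁ = (333 - 26 - q₂)/2
Reaction: q₂ = (333 - 60 - q₁)/2
Solve simultaneously:
q₁* = (333 - 2×26 + 60)/3 = 113.67
q₂* = (333 - 2×60 + 26)/3 = 79.67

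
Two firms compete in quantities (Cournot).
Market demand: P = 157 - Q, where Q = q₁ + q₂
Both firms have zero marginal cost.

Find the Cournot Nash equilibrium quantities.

q₁* = q₂* = 52.33; P* = 52.33

Work:
Profit: π_i = P·q_i = (a - q_i - q_j)·q_i
FOC: ∂π_i/∂q_i = a - 2q_i - q_j = 0
Reaction function: q_i = (157 - q_j)/2
Symmetry: q* = 157/3 = 52.33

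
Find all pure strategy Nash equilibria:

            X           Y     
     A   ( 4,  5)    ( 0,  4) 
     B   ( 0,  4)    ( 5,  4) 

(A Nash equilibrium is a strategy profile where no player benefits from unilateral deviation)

Nash equilibrium: (A, X), (B, Y)

Work:
Best responses:
  P1 vs X: payoffs [4, 0] → best response A (payoff 4)
  P1 vs Y: payoffs [0, 5] → best response B (payoff 5)
  P2 vs A: payoffs [5, 4] → best response X (payoff 5)
  P2 vs B: payoffs [4, 4] → best response X/Y (payoff 4)
Mutual best responses: (A,X), (B,Y) → Nash equilibria.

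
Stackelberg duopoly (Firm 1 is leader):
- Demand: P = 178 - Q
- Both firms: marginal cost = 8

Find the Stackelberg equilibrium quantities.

q₁* (leader) = 85.0, q₂* (follower) = 42.5

Work:
Follower's reaction: q₂ = (a - c - q₁)/2
Leader substitutes: π₁ = q₁·(a - q₁ - (a-c-q₁)/2 - c)
FOC: q₁* = (178 - 8)/2 = 85.00
Then: q₂* = (178 - 8 - 85.0)/2 = 42.50
Leader has first-mover advantage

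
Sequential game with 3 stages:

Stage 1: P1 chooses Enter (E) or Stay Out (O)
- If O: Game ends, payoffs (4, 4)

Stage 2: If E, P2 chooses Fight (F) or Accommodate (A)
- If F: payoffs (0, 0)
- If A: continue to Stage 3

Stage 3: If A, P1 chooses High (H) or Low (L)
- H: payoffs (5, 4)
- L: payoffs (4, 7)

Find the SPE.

SPE: (E, A, H); Outcome (5, 4)

Work:
Stage 3: P1 chooses H (5 vs 4)
Stage 2: P2: F->0, A->4 (anticipating H). Choose A
Stage 1: P1: O->4, E->5 (anticipating A, H). Choose E
SPE path: E -> A -> H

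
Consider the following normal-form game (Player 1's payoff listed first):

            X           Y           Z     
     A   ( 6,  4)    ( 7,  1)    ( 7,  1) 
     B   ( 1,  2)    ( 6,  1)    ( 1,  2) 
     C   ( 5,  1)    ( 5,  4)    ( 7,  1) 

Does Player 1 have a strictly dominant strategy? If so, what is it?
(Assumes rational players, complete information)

No strictly dominant strategy exists for Player 1

Work:
A strategy strictly dominates another if it gives a strictly higher payoff against every opponent action. Compare each pair of P1's strategies column-by-column:
  A vs B: [6 vs 1, 7 vs 6, 7 vs 1] → A strictly dominates B
  A vs C: [6 vs 5, 7 vs 5, 7 vs 7] → A does not strictly dominate C (column Z: 7 ≤ 7)
  B vs A: [1 vs 6, 6 vs 7, 1 vs 7] → B does not strictly dominate A (column X: 1 ≤ 6)
  B vs C: [1 vs 5, 6 vs 5, 1 vs 7] → B does not strictly dominate C (column X: 1 ≤ 5)
  C vs A: [5 vs 6, 5 vs 7, 7 vs 7] → C does not strictly dominate A (column X: 5 ≤ 6)
  C vs B: [5 vs 1, 5 vs 6, 7 vs 1] → C does not strictly dominate B (column Y: 5 ≤ 6)
No single strategy strictly dominates all others → no strictly dominant strategy.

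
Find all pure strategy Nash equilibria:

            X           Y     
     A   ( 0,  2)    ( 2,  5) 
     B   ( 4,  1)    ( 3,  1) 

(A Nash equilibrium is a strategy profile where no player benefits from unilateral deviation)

Nash equilibrium: (B, X), (B, Y)

Work:
Best responses:
  P1 vs X: payoffs [0, 4] → best response B (payoff 4)
  P1 vs Y: payoffs [2, 3] → best response B (payoff 3)
  P2 vs A: payoffs [2, 5] → best response Y (payoff 5)
  P2 vs B: payoffs [1, 1] → best response X/Y (payoff 1)
Mutual best responses: (B,X), (B,Y) → Nash equilibria.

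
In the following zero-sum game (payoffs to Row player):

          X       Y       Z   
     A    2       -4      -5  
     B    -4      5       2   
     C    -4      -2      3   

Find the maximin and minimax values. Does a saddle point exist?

Maximin = -4, Minimax = 2, Saddle: False

Work:
Row minimums: [-5, -4, -4] → maximin = -4
Column maximums: [2, 5, 3] → minimax = 2
No saddle point (maximin ≠ minimax). Mixed strategy needed.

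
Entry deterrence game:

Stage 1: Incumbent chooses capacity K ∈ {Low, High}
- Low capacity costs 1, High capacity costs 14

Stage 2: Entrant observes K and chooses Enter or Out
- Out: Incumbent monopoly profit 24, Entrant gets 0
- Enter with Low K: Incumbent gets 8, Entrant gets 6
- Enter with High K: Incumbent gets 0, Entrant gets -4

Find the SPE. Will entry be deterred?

SPE: (High, Enter|Low, Out|High); Entry deterred. Incumbent net profit = 10

Work:
After Low K: Entrant enters (6 > 0)
After High K: Entrant stays out (-4 < 0)
Incumbent: Low → 8−1=7, High → 24−14=10
Incumbent chooses High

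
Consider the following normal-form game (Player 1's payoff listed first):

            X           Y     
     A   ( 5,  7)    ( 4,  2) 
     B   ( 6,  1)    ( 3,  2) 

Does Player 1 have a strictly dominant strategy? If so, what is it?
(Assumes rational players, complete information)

No strictly dominant strategy exists for Player 1

Work:
A strategy strictly dominates another if it gives a strictly higher payoff against every opponent action. Compare each pair of P1's strategies column-by-column:
  A vs B: [5 vs 6, 4 vs 3] → A does not strictly dominate B (column X: 5 ≤ 6)
  B vs A: [6 vs 5, 3 vs 4] → B does not strictly dominate A (column Y: 3 ≤ 4)
No single strategy strictly dominates all others → no strictly dominant strategy.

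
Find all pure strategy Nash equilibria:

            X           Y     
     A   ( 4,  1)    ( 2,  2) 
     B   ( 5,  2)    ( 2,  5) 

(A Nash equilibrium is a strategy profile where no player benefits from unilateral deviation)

Nash equilibrium: (A, Y), (B, Y)

Work:
Best responses:
  P1 vs X: payoffs [4, 5] → best response B (payoff 5)
  P1 vs Y: payoffs [2, 2] → best response A/B (payoff 2)
  P2 vs A: payoffs [1, 2] → best response Y (payoff 2)
  P2 vs B: payoffs [2, 5] → best response Y (payoff 5)
Mutual best responses: (A,Y), (B,Y) → Nash equilibria.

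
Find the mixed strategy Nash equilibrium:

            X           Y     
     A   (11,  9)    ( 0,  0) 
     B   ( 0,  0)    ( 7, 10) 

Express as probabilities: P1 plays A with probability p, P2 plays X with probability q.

p = 0.5263, q = 0.3889

Work:
Find probabilities that make opponent indifferent:
P2 chooses q to make P1 indifferent between A and B
P1 chooses p to make P2 indifferent between X and Y
Mixed NE: P1 plays (A: 0.5263, B: 0.4737), P2 plays (X: 0.3889, Y: 0.6111)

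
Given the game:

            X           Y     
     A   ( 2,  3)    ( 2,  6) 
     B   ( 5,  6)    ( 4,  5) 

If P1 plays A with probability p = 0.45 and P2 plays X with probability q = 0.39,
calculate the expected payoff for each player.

E[P1] = 3.3145, E[P2] = 5.138

Work:
E[P1] = p·q·π₁(A,X) + p·(1-q)·π₁(A,Y) + (1-p)·q·π₁(B,X) + (1-p)·(1-q)·π₁(B,Y)
= 0.45·0.39·2 + 0.45·0.61·2 + 0.55·0.39·5 + 0.55·0.61·4
= 3.3145

E[P2] = 5.138 (similar calculation)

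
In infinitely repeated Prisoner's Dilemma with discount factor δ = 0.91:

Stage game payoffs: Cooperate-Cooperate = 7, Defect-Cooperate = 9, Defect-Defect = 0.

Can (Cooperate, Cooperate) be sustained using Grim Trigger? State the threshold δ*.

δ* = 0.2222; since δ = 0.91 ≥ 0.2222, cooperation can be sustained

Work:
For Grim Trigger:
Cooperate forever: 7/(1-δ)
Defect then punished: 9 + 0·δ/(1-δ)
Need: 7/(1-δ) ≥ 9 + 0·δ/(1-δ)
Solving: δ ≥ (T-R)/(T-P) = (9-7)/(9-0) = 0.2222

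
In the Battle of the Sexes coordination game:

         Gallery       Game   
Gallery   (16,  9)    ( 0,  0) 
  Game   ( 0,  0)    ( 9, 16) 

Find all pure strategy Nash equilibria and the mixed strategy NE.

Pure NE: (Gallery, Gallery) and (Game, Game); Mixed NE: p = 0.64, q = 0.36

Work:
Check pure NE:
(Gallery, Gallery): (16, 9) - no unilateral deviation beneficial
(Game, Game): (9, 16) - no unilateral deviation beneficial
Mixed NE: P1 plays Gallery with p = 0.64, P2 plays Gallery with q = 0.36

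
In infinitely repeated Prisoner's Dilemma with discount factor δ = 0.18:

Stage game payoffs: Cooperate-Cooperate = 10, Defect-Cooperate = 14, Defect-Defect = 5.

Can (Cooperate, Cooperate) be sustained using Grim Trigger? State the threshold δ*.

δ* = 0.4444; since δ = 0.18 < 0.4444, cooperation cannot be sustained

Work:
For Grim Trigger:
Cooperate forever: 10/(1-δ)
Defect then punished: 14 + 5·δ/(1-δ)
Need: 10/(1-δ) ≥ 14 + 5·δ/(1-δ)
Solving: δ ≥ (T-R)/(T-P) = (14-10)/(14-5) = 0.4444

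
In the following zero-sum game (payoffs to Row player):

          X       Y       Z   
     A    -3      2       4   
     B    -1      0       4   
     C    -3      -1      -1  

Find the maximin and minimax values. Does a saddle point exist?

Maximin = -1, Minimax = -1, Saddle: True

Work:
Row minimums: [-3, -1, -3] → maximin = -1
Column maximums: [-1, 2, 4] → minimax = -1
Saddle point exists! Game value = -1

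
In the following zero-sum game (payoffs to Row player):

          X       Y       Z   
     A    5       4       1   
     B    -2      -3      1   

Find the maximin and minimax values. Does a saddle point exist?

Maximin = 1, Minimax = 1, Saddle: True

Work:
Row minimums: [1, -3] → maximin = 1
Column maximums: [5, 4, 1] → minimax = 1
Saddle point exists! Game value = 1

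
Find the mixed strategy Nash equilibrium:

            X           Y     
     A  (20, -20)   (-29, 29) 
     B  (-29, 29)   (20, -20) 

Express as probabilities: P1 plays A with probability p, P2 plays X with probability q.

p = 0.5, q = 0.5

Work:
Find probabilities that make opponent indifferent:
P2 chooses q to make P1 indifferent between A and B
P1 chooses p to make P2 indifferent between X and Y
Mixed NE: P1 plays (A: 0.5, B: 0.5), P2 plays (X: 0.5, Y: 0.5)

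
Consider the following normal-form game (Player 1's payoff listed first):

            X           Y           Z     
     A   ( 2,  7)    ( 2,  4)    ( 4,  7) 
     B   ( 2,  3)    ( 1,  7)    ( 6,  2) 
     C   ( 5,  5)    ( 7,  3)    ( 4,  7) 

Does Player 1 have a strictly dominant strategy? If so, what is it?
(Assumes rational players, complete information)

No strictly dominant strategy exists for Player 1

Work:
A strategy strictly dominates another if it gives a strictly higher payoff against every opponent action. Compare each pair of P1's strategies column-by-column:
  A vs B: [2 vs 2, 2 vs 1, 4 vs 6] → A does not strictly dominate B (column X: 2 ≤ 2)
  A vs C: [2 vs 5, 2 vs 7, 4 vs 4] → A does not strictly dominate C (column X: 2 ≤ 5)
  B vs A: [2 vs 2, 1 vs 2, 6 vs 4] → B does not strictly dominate A (column X: 2 ≤ 2)
  B vs C: [2 vs 5, 1 vs 7, 6 vs 4] → B does not strictly dominate C (column X: 2 ≤ 5)
  C vs A: [5 vs 2, 7 vs 2, 4 vs 4] → C does not strictly dominate A (column Z: 4 ≤ 4)
  C vs B: [5 vs 2, 7 vs 1, 4 vs 6] → C does not strictly dominate B (column Z: 4 ≤ 6)
No single strategy strictly dominates all others → no strictly dominant strategy.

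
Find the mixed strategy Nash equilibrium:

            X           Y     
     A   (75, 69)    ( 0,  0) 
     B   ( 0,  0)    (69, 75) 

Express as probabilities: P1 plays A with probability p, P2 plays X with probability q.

p = 0.5208, q = 0.4792

Work:
Find probabilities that make opponent indifferent:
P2 chooses q to make P1 indifferent between A and B
P1 chooses p to make P2 indifferent between X and Y
Mixed NE: P1 plays (A: 0.5208, B: 0.4792), P2 plays (X: 0.4792, Y: 0.5208)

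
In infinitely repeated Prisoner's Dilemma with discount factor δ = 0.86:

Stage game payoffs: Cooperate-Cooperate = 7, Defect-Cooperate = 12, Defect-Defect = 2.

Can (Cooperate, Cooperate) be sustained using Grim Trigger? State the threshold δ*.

δ* = 0.5; since δ = 0.86 ≥ 0.5, cooperation can be sustained

Work:
For Grim Trigger:
Cooperate forever: 7/(1-δ)
Defect then punished: 12 + 2·δ/(1-δ)
Need: 7/(1-δ) ≥ 12 + 2·δ/(1-δ)
Solving: δ ≥ (T-R)/(T-P) = (12-7)/(12-2) = 0.5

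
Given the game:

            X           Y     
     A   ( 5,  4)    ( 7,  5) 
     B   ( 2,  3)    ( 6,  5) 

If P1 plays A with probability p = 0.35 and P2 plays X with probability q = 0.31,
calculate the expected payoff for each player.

E[P1] = 5.327, E[P2] = 4.4885

Work:
E[P1] = p·q·π₁(A,X) + p·(1-q)·π₁(A,Y) + (1-p)·q·π₁(B,X) + (1-p)·(1-q)·π₁(B,Y)
= 0.35·0.31·5 + 0.35·0.69·7 + 0.65·0.31·2 + 0.65·0.69·6
= 5.327

E[P2] = 4.4885 (similar calculation)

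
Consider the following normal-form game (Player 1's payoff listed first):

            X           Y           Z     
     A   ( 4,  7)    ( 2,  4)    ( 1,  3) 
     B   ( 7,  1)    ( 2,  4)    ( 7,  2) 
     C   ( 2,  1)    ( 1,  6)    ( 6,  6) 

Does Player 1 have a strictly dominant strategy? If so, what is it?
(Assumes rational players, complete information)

No strictly dominant strategy exists for Player 1

Work:
A strategy strictly dominates another if it gives a strictly higher payoff against every opponent action. Compare each pair of P1's strategies column-by-column:
  A vs B: [4 vs 7, 2 vs 2, 1 vs 7] → A does not strictly dominate B (column X: 4 ≤ 7)
  A vs C: [4 vs 2, 2 vs 1, 1 vs 6] → A does not strictly dominate C (column Z: 1 ≤ 6)
  B vs A: [7 vs 4, 2 vs 2, 7 vs 1] → B does not strictly dominate A (column Y: 2 ≤ 2)
  B vs C: [7 vs 2, 2 vs 1, 7 vs 6] → B strictly dominates C
  C vs A: [2 vs 4, 1 vs 2, 6 vs 1] → C does not strictly dominate A (column X: 2 ≤ 4)
  C vs B: [2 vs 7, 1 vs 2, 6 vs 7] → C does not strictly dominate B (column X: 2 ≤ 7)
No single strategy strictly dominates all others → no strictly dominant strategy.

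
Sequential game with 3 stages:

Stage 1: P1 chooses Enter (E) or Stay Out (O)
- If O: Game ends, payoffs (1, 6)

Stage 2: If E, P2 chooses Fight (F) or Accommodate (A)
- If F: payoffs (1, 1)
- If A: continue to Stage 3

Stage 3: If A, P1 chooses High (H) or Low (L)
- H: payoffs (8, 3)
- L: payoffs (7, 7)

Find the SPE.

SPE: (E, A, H); Outcome (8, 3)

Work:
Stage 3: P1 chooses H (8 vs 7)
Stage 2: P2: F->1, A->3 (anticipating H). Choose A
Stage 1: P1: O->1, E->8 (anticipating A, H). Choose E
SPE path: E -> A -> H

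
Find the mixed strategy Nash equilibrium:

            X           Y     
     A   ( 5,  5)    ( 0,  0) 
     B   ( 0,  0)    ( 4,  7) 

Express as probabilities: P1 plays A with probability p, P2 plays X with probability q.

p = 0.5833, q = 0.4444

Work:
Find probabilities that make opponent indifferent:
P2 chooses q to make P1 indifferent between A and B
P1 chooses p to make P2 indifferent between X and Y
Mixed NE: P1 plays (A: 0.5833, B: 0.4167), P2 plays (X: 0.4444, Y: 0.5556)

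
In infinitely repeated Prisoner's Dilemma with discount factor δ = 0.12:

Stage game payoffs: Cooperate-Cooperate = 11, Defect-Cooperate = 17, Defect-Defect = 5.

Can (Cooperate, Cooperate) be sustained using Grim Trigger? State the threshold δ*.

δ* = 0.5; since δ = 0.12 < 0.5, cooperation cannot be sustained

Work:
For Grim Trigger:
Cooperate forever: 11/(1-δ)
Defect then punished: 17 + 5·δ/(1-δ)
Need: 11/(1-δ) ≥ 17 + 5·δ/(1-δ)
Solving: δ ≥ (T-R)/(T-P) = (17-11)/(17-5) = 0.5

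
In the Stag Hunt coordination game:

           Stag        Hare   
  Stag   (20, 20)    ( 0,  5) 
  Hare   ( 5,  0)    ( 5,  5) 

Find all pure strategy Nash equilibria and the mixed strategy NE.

Pure NE: (Stag, Stag) and (Hare, Hare); Mixed NE: p = 0.25, q = 0.25

Work:
Check pure NE:
(Stag, Stag): (20, 20) - no unilateral deviation beneficial
(Hare, Hare): (5, 5) - no unilateral deviation beneficial
Mixed NE: P1 plays Stag with p = 0.25, P2 plays Stag with q = 0.25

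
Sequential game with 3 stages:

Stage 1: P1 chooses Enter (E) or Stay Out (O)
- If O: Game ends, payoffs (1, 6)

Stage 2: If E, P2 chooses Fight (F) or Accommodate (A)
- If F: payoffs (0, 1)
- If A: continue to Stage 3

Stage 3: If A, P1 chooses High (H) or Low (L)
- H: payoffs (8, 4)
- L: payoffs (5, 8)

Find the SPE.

SPE: (E, A, H); Outcome (8, 4)

Work:
Stage 3: P1 chooses H (8 vs 5)
Stage 2: P2: F->1, A->4 (anticipating H). Choose A
Stage 1: P1: O->1, E->8 (anticipating A, H). Choose E
SPE path: E -> A -> H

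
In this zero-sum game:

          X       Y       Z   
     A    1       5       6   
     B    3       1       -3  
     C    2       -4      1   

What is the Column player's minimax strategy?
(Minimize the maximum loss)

Column should play X, value = 3

Work:
Column player minimizes Row's maximum payoff:
Column X: max payoff to Row = 3
Column Y: max payoff to Row = 5
Column Z: max payoff to Row = 6
Minimum is 3, achieved by column X.
Minimax strategy: X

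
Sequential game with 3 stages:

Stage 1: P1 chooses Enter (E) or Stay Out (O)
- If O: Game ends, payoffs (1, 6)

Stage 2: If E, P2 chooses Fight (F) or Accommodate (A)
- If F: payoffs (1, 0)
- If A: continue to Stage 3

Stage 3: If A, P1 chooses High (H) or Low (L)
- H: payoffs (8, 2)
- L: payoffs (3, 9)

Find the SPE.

SPE: (E, A, H); Outcome (8, 2)

Work:
Stage 3: P1 chooses H (8 vs 3)
Stage 2: P2: F->0, A->2 (anticipating H). Choose A
Stage 1: P1: O->1, E->8 (anticipating A, H). Choose E
SPE path: E -> A -> H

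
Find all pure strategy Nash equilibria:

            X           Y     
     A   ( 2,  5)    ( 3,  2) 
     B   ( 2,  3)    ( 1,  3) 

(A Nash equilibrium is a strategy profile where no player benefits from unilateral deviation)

Nash equilibrium: (A, X), (B, X)

Work:
Best responses:
  P1 vs X: payoffs [2, 2] → best response A/B (payoff 2)
  P1 vs Y: payoffs [3, 1] → best response A (payoff 3)
  P2 vs A: payoffs [5, 2] → best response X (payoff 5)
  P2 vs B: payoffs [3, 3] → best response X/Y (payoff 3)
Mutual best responses: (A,X), (B,X) → Nash equilibria.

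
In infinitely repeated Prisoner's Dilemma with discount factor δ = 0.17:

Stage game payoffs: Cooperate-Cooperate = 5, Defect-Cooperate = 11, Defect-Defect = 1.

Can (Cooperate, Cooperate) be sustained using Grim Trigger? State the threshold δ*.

δ* = 0.6; since δ = 0.17 < 0.6, cooperation cannot be sustained

Work:
For Grim Trigger:
Cooperate forever: 5/(1-δ)
Defect then punished: 11 + 1·δ/(1-δ)
Need: 5/(1-δ) ≥ 11 + 1·δ/(1-δ)
Solving: δ ≥ (T-R)/(T-P) = (11-5)/(11-1) = 0.6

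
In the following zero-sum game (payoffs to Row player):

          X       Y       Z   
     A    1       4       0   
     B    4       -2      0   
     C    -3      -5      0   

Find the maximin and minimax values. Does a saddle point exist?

Maximin = 0, Minimax = 0, Saddle: True

Work:
Row minimums: [0, -2, -5] → maximin = 0
Column maximums: [4, 4, 0] → minimax = 0
Saddle point exists! Game value = 0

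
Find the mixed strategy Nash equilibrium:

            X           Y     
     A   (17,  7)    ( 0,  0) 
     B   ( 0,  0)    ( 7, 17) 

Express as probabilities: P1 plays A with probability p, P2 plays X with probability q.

p = 0.7083, q = 0.2917

Work:
Find probabilities that make opponent indifferent:
P2 chooses q to make P1 indifferent between A and B
P1 chooses p to make P2 indifferent between X and Y
Mixed NE: P1 plays (A: 0.7083, B: 0.2917), P2 plays (X: 0.2917, Y: 0.7083)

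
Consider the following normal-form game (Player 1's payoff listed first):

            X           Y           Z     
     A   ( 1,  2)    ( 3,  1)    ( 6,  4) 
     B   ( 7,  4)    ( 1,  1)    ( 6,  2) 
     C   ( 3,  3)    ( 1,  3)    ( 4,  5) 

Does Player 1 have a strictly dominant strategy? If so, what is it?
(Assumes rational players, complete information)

No strictly dominant strategy exists for Player 1

Work:
A strategy strictly dominates another if it gives a strictly higher payoff against every opponent action. Compare each pair of P1's strategies column-by-column:
  A vs B: [1 vs 7, 3 vs 1, 6 vs 6] → A does not strictly dominate B (column X: 1 ≤ 7)
  A vs C: [1 vs 3, 3 vs 1, 6 vs 4] → A does not strictly dominate C (column X: 1 ≤ 3)
  B vs A: [7 vs 1, 1 vs 3, 6 vs 6] → B does not strictly dominate A (column Y: 1 ≤ 3)
  B vs C: [7 vs 3, 1 vs 1, 6 vs 4] → B does not strictly dominate C (column Y: 1 ≤ 1)
  C vs A: [3 vs 1, 1 vs 3, 4 vs 6] → C does not strictly dominate A (column Y: 1 ≤ 3)
  C vs B: [3 vs 7, 1 vs 1, 4 vs 6] → C does not strictly dominate B (column X: 3 ≤ 7)
No single strategy strictly dominates all others → no strictly dominant strategy.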